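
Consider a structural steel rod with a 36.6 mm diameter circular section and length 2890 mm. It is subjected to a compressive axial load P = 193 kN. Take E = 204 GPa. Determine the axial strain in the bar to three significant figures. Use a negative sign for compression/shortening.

-8.99e-04

A = 1052 mm².
σ = N/A = -183.4 MPa; ε = σ/E = -183.4/204000 = -8.992e-04.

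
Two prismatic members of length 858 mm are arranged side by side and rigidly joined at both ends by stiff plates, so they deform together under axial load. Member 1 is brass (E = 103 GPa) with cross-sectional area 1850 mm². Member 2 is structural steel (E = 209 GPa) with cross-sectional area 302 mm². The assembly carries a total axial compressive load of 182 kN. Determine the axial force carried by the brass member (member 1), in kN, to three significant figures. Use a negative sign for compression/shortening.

Equal strain + equilibrium ⇒ each member carries load in proportion to AE: A₁E₁ = 190600000 N, A₂E₂ = 63120000 N, ΣAE = 253700000 N.
F₁ = P·A₁E₁/ΣAE = -182000·190600000/253700000 = -136700 N.

-137 kN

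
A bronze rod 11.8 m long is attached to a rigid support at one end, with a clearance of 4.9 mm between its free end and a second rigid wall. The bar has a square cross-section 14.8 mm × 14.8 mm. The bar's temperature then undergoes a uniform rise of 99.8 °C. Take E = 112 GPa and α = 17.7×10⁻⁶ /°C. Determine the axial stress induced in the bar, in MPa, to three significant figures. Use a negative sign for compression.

-151 MPa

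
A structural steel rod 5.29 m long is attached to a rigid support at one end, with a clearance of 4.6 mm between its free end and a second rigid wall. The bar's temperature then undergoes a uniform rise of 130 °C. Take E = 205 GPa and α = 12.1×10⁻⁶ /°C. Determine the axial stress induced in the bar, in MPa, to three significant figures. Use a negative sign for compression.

-144 MPa

Free thermal expansion αLΔT = 12.1e-6 · 5290 · 130 = 8.321 mm.
The walls engage after the gap closes; constrained expansion = 8.321 − 4.6 = 3.721 mm.
The walls impose strain ε = −(3.721)/5290 = -7.0343e-04; σ = Eε = 205000 · -7.0343e-04 = -144.2 MPa.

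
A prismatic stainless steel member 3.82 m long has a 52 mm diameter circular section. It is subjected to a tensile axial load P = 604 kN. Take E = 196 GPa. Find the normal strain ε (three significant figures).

A = 2124 mm².
σ = N/A = 284.4 MPa; ε = σ/E = 284.4/196000 = 1.451e-03.

0.00145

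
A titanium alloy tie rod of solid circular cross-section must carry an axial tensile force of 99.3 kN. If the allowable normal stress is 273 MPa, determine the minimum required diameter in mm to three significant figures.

Required area A ≥ P/σ_allow = 99300/273 = 363.7 mm².
For a solid circular section, d ≥ √(4A/π) = 21.52 mm.

21.5 mm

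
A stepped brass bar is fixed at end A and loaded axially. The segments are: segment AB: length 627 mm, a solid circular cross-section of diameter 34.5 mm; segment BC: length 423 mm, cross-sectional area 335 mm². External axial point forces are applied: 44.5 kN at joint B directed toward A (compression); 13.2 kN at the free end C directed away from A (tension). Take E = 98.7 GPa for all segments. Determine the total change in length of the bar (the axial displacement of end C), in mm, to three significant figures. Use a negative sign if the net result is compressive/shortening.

-0.0438 mm

Internal axial forces (sectioning from the free end, tension +): N_BC = 13.2 kN, N_AB = -31.3 kN.
A_AB = 934.8 mm².
δ_AB = -31300·627/(934.8·98700) = -0.2127 mm
δ_BC = 13200·423/(335·98700) = 0.1689 mm
δ = Σδ_i = -0.04383 mm.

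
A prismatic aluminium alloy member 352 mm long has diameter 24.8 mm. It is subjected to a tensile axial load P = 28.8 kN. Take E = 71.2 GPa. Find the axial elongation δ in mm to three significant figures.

0.295 mm

A = 483.1 mm².
δ_mech = NL/(AE) = 28800·352/(483.1·71200) = 0.2948 mm.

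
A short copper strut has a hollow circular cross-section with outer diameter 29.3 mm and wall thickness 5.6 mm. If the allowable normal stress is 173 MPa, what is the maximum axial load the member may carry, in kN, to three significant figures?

A = 417 mm².
P_max = σ_allow · A = 173 · 417 = 72130 N = 72.13 kN.

72.1 kN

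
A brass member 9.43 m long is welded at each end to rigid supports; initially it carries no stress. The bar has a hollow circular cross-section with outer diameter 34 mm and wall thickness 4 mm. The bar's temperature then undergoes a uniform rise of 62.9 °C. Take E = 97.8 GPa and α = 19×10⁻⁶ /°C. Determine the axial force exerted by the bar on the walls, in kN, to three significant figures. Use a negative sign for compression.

-44.1 kN

Free thermal expansion αLΔT = 19e-6 · 9430 · 62.9 = 11.27 mm.
The walls impose strain ε = −(11.27)/9430 = -1.1951e-03; σ = Eε = 97800 · -1.1951e-03 = -116.9 MPa.
Wall reaction R = σ·A = -116.9·377 = -44060 N = -44.06 kN.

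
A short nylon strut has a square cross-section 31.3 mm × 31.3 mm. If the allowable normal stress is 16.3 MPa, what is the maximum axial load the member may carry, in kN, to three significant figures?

16.0 kN

A = 979.7 mm².
P_max = σ_allow · A = 16.3 · 979.7 = 15970 N = 15.97 kN.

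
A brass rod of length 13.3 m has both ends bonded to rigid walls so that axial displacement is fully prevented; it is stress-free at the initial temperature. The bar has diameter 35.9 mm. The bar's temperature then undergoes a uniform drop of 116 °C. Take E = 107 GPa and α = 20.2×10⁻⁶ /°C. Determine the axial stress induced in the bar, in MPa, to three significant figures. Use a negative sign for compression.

Free thermal expansion αLΔT = 20.2e-6 · 13300 · -116 = -31.16 mm.
The walls impose strain ε = −(-31.16)/13300 = 2.3432e-03; σ = Eε = 107000 · 2.3432e-03 = 250.7 MPa.

251 MPa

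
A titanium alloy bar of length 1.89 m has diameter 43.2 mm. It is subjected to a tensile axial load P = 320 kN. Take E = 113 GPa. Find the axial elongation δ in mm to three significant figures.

A = 1466 mm².
δ_mech = NL/(AE) = 320000·1890/(1466·113000) = 3.652 mm.

3.65 mm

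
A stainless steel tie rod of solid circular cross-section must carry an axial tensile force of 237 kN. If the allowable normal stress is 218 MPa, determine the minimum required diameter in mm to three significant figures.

Required area A ≥ P/σ_allow = 237000/218 = 1087 mm².
For a solid circular section, d ≥ √(4A/π) = 37.2 mm.

37.2 mm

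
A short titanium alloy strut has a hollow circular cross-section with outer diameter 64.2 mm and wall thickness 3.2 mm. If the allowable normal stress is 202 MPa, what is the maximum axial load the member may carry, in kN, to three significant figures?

124 kN

A = 613.2 mm².
P_max = σ_allow · A = 202 · 613.2 = 123900 N = 123.9 kN.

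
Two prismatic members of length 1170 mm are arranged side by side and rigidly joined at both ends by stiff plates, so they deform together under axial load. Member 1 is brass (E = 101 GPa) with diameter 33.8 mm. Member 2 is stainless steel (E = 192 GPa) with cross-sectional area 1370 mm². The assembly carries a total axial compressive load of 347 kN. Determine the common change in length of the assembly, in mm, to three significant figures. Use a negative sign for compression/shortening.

A_1 = 897.3 mm².
Equal strain + equilibrium ⇒ each member carries load in proportion to AE: A₁E₁ = 90620000 N, A₂E₂ = 263000000 N, ΣAE = 353700000 N.
δ = PL/ΣAE = -347000·1170/353700000 = -1.148 mm.

-1.15 mm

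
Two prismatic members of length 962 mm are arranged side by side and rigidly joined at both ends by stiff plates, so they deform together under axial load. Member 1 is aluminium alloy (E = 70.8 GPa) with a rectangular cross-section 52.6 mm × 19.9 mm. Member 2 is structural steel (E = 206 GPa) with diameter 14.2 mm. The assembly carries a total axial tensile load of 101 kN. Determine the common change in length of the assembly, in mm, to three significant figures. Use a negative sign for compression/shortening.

0.910 mm

A_1 = 1047 mm².
A_2 = 158.4 mm².
Equal strain + equilibrium ⇒ each member carries load in proportion to AE: A₁E₁ = 74110000 N, A₂E₂ = 32620000 N, ΣAE = 106700000 N.
δ = PL/ΣAE = 101000·962/106700000 = 0.9103 mm.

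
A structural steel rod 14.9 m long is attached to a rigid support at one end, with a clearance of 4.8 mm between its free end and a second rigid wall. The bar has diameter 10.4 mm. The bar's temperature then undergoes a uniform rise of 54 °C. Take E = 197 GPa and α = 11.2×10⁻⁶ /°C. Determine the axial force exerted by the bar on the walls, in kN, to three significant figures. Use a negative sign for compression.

Free thermal expansion αLΔT = 11.2e-6 · 14900 · 54 = 9.012 mm.
The walls engage after the gap closes; constrained expansion = 9.012 − 4.8 = 4.212 mm.
The walls impose strain ε = −(4.212)/14900 = -2.8265e-04; σ = Eε = 197000 · -2.8265e-04 = -55.68 MPa.
Wall reaction R = σ·A = -55.68·84.95 = -4730 N = -4.73 kN.

-4.73 kN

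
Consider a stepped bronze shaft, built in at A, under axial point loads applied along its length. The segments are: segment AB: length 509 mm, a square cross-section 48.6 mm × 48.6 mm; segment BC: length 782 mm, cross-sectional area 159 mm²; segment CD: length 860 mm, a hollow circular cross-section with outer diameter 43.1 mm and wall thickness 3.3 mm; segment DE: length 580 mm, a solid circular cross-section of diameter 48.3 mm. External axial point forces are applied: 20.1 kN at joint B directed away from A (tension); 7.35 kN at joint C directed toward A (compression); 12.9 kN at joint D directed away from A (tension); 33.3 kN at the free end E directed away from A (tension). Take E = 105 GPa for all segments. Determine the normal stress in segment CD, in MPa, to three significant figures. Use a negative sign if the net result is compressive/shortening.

Internal axial forces (sectioning from the free end, tension +): N_DE = 33.3 kN, N_CD = 46.2 kN, N_BC = 38.85 kN, N_AB = 58.95 kN.
A_CD = 412.6 mm².
σ_CD = N_CD/A_CD = 46200/412.6 = 112 MPa.

112 MPa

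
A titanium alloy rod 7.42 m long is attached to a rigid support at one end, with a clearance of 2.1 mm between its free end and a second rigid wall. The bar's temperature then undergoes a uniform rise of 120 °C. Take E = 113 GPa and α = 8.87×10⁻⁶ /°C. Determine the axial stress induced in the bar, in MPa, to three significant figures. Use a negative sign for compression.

-88.3 MPa

Free thermal expansion αLΔT = 8.87e-6 · 7420 · 120 = 7.898 mm.
The walls engage after the gap closes; constrained expansion = 7.898 − 2.1 = 5.798 mm.
The walls impose strain ε = −(5.798)/7420 = -7.8138e-04; σ = Eε = 113000 · -7.8138e-04 = -88.3 MPa.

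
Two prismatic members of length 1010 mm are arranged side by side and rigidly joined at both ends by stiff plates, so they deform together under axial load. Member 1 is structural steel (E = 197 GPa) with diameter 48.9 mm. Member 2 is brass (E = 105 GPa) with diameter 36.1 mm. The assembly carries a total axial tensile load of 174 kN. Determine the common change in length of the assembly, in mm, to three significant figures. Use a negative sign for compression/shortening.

A_1 = 1878 mm².
A_2 = 1024 mm².
Equal strain + equilibrium ⇒ each member carries load in proportion to AE: A₁E₁ = 370000000 N, A₂E₂ = 107500000 N, ΣAE = 477400000 N.
δ = PL/ΣAE = 174000·1010/477400000 = 0.3681 mm.

0.368 mm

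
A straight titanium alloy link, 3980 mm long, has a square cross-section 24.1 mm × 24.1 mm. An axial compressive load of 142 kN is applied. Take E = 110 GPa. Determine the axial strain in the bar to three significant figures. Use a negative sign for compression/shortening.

-0.00222

A = 580.8 mm².
σ = N/A = -244.5 MPa; ε = σ/E = -244.5/110000 = -2.223e-03.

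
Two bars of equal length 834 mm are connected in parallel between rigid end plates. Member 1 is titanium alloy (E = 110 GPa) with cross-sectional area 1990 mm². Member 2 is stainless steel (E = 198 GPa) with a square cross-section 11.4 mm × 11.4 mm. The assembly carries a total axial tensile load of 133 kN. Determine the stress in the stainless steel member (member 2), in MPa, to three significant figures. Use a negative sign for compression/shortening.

108 MPa

A_2 = 130 mm².
Equal strain + equilibrium ⇒ each member carries load in proportion to AE: A₁E₁ = 218900000 N, A₂E₂ = 25730000 N, ΣAE = 244600000 N.
σ₂ = P·E₂/ΣAE = 133000·198000/244600000 = 107.6 MPa.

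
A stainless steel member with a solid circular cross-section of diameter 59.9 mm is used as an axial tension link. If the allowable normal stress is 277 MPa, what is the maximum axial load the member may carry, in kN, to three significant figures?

781 kN

A = 2818 mm².
P_max = σ_allow · A = 277 · 2818 = 780600 N = 780.6 kN.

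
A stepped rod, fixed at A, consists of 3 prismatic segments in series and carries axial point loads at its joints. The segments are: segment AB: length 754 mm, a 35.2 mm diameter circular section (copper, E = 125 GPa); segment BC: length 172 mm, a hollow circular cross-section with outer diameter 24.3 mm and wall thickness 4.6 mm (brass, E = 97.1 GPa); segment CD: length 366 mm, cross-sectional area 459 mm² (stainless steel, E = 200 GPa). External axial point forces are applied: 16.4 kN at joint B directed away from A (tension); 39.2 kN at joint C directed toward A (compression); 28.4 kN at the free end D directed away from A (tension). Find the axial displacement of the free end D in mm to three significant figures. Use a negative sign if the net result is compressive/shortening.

Internal axial forces (sectioning from the free end, tension +): N_CD = 28.4 kN, N_BC = -10.8 kN, N_AB = 5.6 kN.
A_AB = 973.1 mm².
A_BC = 284.7 mm².
δ_AB = 5600·754/(973.1·125000) = 0.03471 mm
δ_BC = -10800·172/(284.7·97100) = -0.0672 mm
δ_CD = 28400·366/(459·200000) = 0.1132 mm
δ = Σδ_i = 0.08074 mm.

0.0807 mm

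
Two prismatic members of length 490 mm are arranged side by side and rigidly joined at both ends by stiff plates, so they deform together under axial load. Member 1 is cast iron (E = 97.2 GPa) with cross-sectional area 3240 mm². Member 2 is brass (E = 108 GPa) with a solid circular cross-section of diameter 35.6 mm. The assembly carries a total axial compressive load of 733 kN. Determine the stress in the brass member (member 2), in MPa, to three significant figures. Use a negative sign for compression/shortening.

A_2 = 995.4 mm².
Equal strain + equilibrium ⇒ each member carries load in proportion to AE: A₁E₁ = 314900000 N, A₂E₂ = 107500000 N, ΣAE = 422400000 N.
σ₂ = P·E₂/ΣAE = -733000·108000/422400000 = -187.4 MPa.

-187 MPa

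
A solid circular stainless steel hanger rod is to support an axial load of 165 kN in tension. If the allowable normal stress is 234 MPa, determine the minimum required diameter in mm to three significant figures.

30.0 mm

Required area A ≥ P/σ_allow = 165000/234 = 705.1 mm².
For a solid circular section, d ≥ √(4A/π) = 29.96 mm.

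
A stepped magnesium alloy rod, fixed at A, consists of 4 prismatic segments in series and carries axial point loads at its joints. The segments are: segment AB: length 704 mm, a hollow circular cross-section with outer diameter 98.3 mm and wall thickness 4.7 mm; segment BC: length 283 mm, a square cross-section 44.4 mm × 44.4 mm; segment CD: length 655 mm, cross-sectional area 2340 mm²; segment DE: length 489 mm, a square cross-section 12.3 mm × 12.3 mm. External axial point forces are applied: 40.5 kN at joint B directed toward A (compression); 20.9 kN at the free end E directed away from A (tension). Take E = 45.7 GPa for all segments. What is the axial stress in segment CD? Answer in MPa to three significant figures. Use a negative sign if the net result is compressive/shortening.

Internal axial forces (sectioning from the free end, tension +): N_DE = 20.9 kN, N_CD = 20.9 kN, N_BC = 20.9 kN, N_AB = -19.6 kN.
σ_CD = N_CD/A_CD = 20900/2340 = 8.932 MPa.

8.93 MPa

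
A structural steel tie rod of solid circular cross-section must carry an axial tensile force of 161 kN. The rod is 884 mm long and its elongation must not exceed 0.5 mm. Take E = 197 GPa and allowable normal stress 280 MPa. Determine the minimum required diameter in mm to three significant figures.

Required area A ≥ P/σ_allow = 161000/280 = 575 mm².
For a solid circular section, d ≥ √(4A/π) = 27.06 mm.
Elongation limit: A ≥ PL/(Eδ_allow) = 161000·884/(197000·0.5) = 1445 mm² ⇒ d ≥ 42.89 mm.
The elongation limit governs.

42.9 mm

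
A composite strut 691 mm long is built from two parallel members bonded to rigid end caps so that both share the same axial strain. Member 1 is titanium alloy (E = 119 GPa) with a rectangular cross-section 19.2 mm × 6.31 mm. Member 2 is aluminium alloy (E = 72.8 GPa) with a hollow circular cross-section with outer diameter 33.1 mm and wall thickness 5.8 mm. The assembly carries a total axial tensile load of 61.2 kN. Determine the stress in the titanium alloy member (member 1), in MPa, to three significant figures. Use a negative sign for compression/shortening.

A_1 = 121.2 mm².
A_2 = 497.4 mm².
Equal strain + equilibrium ⇒ each member carries load in proportion to AE: A₁E₁ = 14420000 N, A₂E₂ = 36210000 N, ΣAE = 50630000 N.
σ₁ = P·E₁/ΣAE = 61200·119000/50630000 = 143.8 MPa.

144 MPa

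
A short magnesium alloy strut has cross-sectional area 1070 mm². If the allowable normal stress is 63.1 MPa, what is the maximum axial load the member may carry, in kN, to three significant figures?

67.5 kN

P_max = σ_allow · A = 63.1 · 1070 = 67520 N = 67.52 kN.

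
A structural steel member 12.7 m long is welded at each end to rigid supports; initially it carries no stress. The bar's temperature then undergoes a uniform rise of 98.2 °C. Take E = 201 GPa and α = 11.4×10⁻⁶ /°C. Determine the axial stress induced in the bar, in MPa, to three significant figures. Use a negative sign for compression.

-225 MPa

Free thermal expansion αLΔT = 11.4e-6 · 12700 · 98.2 = 14.22 mm.
The walls impose strain ε = −(14.22)/12700 = -1.1195e-03; σ = Eε = 201000 · -1.1195e-03 = -225 MPa.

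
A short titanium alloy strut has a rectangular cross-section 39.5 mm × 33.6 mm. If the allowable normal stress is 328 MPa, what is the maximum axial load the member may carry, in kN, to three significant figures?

435 kN

A = 1327 mm².
P_max = σ_allow · A = 328 · 1327 = 435300 N = 435.3 kN.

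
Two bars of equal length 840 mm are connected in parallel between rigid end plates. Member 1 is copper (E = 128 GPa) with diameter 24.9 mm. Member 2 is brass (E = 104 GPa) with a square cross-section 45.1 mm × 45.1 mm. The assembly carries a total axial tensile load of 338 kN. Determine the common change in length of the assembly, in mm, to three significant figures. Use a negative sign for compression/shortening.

1.04 mm

A_1 = 487 mm².
A_2 = 2034 mm².
Equal strain + equilibrium ⇒ each member carries load in proportion to AE: A₁E₁ = 62330000 N, A₂E₂ = 211500000 N, ΣAE = 273900000 N.
δ = PL/ΣAE = 338000·840/273900000 = 1.037 mm.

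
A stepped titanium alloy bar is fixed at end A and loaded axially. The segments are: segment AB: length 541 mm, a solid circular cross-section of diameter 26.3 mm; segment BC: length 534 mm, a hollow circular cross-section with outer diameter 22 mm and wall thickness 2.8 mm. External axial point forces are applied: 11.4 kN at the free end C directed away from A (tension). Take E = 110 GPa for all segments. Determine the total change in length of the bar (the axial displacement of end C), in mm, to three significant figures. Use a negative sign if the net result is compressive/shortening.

0.431 mm

Internal axial forces (sectioning from the free end, tension +): N_BC = 11.4 kN, N_AB = 11.4 kN.
A_AB = 543.3 mm².
A_BC = 168.9 mm².
δ_AB = 11400·541/(543.3·110000) = 0.1032 mm
δ_BC = 11400·534/(168.9·110000) = 0.3277 mm
δ = Σδ_i = 0.4309 mm.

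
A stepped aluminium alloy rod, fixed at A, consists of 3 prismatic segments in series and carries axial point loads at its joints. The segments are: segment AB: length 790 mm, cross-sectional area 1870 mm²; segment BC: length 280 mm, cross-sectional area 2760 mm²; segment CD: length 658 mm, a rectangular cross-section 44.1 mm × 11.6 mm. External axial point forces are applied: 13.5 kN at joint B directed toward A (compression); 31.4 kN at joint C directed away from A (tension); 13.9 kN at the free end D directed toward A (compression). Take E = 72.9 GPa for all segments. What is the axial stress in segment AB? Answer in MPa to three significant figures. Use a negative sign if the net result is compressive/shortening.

Internal axial forces (sectioning from the free end, tension +): N_CD = -13.9 kN, N_BC = 17.5 kN, N_AB = 4 kN.
σ_AB = N_AB/A_AB = 4000/1870 = 2.139 MPa.

2.14 MPa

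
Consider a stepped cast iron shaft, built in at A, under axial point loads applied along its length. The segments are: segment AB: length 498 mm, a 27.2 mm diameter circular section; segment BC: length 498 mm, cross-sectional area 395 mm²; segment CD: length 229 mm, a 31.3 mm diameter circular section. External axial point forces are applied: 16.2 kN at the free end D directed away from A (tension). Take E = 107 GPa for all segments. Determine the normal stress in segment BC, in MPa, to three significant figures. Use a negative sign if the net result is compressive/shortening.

Internal axial forces (sectioning from the free end, tension +): N_CD = 16.2 kN, N_BC = 16.2 kN, N_AB = 16.2 kN.
σ_BC = N_BC/A_BC = 16200/395 = 41.01 MPa.

41.0 MPa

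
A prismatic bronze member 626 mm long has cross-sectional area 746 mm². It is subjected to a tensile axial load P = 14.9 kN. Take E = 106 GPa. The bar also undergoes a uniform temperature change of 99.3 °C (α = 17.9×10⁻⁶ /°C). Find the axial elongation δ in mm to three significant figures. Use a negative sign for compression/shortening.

δ_mech = NL/(AE) = 14900·626/(746·106000) = 0.118 mm.
δ_thermal = αLΔT = 17.9e-6·626·99.3 = 1.113 mm.
δ = δ_mech + δ_thermal = 1.231 mm.

1.23 mm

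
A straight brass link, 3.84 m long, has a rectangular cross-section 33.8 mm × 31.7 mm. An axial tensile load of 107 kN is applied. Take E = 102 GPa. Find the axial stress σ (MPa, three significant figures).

99.9 MPa

A = 1071 mm².
σ = N/A = 107000/1071 = 99.86 MPa.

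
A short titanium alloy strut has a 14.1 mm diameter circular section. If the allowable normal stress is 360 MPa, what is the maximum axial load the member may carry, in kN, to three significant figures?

A = 156.1 mm².
P_max = σ_allow · A = 360 · 156.1 = 56210 N = 56.21 kN.

56.2 kN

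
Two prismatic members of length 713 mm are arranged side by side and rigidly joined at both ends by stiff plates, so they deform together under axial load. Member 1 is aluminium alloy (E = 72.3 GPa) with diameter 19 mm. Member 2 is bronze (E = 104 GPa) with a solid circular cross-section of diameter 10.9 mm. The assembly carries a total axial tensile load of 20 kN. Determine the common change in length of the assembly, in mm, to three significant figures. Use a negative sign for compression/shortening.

0.472 mm

A_1 = 283.5 mm².
A_2 = 93.31 mm².
Equal strain + equilibrium ⇒ each member carries load in proportion to AE: A₁E₁ = 20500000 N, A₂E₂ = 9705000 N, ΣAE = 30200000 N.
δ = PL/ΣAE = 20000·713/30200000 = 0.4721 mm.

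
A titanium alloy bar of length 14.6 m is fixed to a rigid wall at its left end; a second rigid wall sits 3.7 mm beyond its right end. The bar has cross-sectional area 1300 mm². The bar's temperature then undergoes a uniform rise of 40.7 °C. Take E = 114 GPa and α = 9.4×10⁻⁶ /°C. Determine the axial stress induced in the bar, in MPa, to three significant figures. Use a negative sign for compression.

-14.7 MPa

Free thermal expansion αLΔT = 9.4e-6 · 14600 · 40.7 = 5.586 mm.
The walls engage after the gap closes; constrained expansion = 5.586 − 3.7 = 1.886 mm.
The walls impose strain ε = −(1.886)/14600 = -1.2916e-04; σ = Eε = 114000 · -1.2916e-04 = -14.72 MPa.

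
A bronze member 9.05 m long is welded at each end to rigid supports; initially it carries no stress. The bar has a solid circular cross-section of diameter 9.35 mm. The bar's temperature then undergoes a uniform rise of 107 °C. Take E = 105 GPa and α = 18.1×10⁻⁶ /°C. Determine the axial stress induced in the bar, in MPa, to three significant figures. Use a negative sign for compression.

-203 MPa

Free thermal expansion αLΔT = 18.1e-6 · 9050 · 107 = 17.53 mm.
The walls impose strain ε = −(17.53)/9050 = -1.9367e-03; σ = Eε = 105000 · -1.9367e-03 = -203.4 MPa.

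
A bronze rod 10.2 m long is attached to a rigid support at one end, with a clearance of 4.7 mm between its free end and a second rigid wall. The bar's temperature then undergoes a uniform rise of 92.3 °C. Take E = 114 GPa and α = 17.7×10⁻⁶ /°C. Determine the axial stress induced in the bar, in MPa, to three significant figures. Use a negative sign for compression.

-134 MPa

Free thermal expansion αLΔT = 17.7e-6 · 10200 · 92.3 = 16.66 mm.
The walls engage after the gap closes; constrained expansion = 16.66 − 4.7 = 11.96 mm.
The walls impose strain ε = −(11.96)/10200 = -1.1729e-03; σ = Eε = 114000 · -1.1729e-03 = -133.7 MPa.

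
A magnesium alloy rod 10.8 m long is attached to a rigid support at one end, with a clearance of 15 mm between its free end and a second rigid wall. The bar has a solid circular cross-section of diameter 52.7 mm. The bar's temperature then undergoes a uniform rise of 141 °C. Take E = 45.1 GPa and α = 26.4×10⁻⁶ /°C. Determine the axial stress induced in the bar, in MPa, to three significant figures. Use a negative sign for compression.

Free thermal expansion αLΔT = 26.4e-6 · 10800 · 141 = 40.2 mm.
The walls engage after the gap closes; constrained expansion = 40.2 − 15 = 25.2 mm.
The walls impose strain ε = −(25.2)/10800 = -2.3335e-03; σ = Eε = 45100 · -2.3335e-03 = -105.2 MPa.

-105 MPa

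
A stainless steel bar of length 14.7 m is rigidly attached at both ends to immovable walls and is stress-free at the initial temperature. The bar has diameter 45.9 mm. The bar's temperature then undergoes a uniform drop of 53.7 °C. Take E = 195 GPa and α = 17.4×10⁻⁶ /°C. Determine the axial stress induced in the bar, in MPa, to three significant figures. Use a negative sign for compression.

Free thermal expansion αLΔT = 17.4e-6 · 14700 · -53.7 = -13.74 mm.
The walls impose strain ε = −(-13.74)/14700 = 9.3438e-04; σ = Eε = 195000 · 9.3438e-04 = 182.2 MPa.

182 MPa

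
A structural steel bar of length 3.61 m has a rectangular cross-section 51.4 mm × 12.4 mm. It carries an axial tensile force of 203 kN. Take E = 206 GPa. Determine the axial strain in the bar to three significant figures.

A = 637.4 mm².
σ = N/A = 318.5 MPa; ε = σ/E = 318.5/206000 = 1.546e-03.

0.00155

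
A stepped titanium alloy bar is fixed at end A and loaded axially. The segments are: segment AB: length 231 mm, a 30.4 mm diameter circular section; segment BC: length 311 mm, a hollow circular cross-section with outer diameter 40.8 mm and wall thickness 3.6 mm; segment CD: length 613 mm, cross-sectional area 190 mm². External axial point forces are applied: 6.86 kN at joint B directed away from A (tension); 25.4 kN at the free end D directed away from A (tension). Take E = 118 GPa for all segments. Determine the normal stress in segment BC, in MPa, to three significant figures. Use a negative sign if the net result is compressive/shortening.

Internal axial forces (sectioning from the free end, tension +): N_CD = 25.4 kN, N_BC = 25.4 kN, N_AB = 32.26 kN.
A_BC = 420.7 mm².
σ_BC = N_BC/A_BC = 25400/420.7 = 60.37 MPa.

60.4 MPa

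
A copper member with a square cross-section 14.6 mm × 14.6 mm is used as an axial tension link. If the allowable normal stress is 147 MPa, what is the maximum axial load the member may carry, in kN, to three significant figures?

31.3 kN

A = 213.2 mm².
P_max = σ_allow · A = 147 · 213.2 = 31330 N = 31.33 kN.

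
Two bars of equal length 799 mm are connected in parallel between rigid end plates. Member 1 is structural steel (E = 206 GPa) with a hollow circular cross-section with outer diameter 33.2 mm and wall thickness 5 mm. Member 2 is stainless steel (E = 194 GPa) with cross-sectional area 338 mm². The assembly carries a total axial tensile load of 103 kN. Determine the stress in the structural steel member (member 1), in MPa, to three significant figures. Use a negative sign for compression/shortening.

A_1 = 443 mm².
Equal strain + equilibrium ⇒ each member carries load in proportion to AE: A₁E₁ = 91250000 N, A₂E₂ = 65570000 N, ΣAE = 156800000 N.
σ₁ = P·E₁/ΣAE = 103000·206000/156800000 = 135.3 MPa.

135 MPa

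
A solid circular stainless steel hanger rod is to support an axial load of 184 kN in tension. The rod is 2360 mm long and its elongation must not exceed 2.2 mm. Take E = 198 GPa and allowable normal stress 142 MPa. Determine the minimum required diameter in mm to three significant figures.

Required area A ≥ P/σ_allow = 184000/142 = 1296 mm².
For a solid circular section, d ≥ √(4A/π) = 40.62 mm.
Elongation limit: A ≥ PL/(Eδ_allow) = 184000·2360/(198000·2.2) = 996.9 mm² ⇒ d ≥ 35.63 mm.
The stress limit governs.

40.6 mm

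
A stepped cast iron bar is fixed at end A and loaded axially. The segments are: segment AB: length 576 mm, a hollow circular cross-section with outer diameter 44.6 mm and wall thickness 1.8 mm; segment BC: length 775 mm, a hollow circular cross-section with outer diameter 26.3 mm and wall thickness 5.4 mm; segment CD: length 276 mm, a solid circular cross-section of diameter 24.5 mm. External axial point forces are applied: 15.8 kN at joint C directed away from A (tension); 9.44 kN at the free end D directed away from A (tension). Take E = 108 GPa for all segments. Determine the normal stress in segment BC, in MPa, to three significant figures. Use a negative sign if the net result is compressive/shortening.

Internal axial forces (sectioning from the free end, tension +): N_CD = 9.44 kN, N_BC = 25.24 kN, N_AB = 25.24 kN.
A_BC = 354.6 mm².
σ_BC = N_BC/A_BC = 25240/354.6 = 71.19 MPa.

71.2 MPa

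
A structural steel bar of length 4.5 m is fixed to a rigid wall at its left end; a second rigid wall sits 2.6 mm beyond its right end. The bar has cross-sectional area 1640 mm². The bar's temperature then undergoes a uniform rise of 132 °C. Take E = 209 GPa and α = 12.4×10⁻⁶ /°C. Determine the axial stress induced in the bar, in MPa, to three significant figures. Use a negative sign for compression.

-221 MPa

Free thermal expansion αLΔT = 12.4e-6 · 4500 · 132 = 7.366 mm.
The walls engage after the gap closes; constrained expansion = 7.366 − 2.6 = 4.766 mm.
The walls impose strain ε = −(4.766)/4500 = -1.0590e-03; σ = Eε = 209000 · -1.0590e-03 = -221.3 MPa.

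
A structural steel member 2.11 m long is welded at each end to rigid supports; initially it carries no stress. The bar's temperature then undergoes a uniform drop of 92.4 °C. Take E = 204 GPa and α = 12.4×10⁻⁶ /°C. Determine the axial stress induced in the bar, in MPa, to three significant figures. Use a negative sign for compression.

Free thermal expansion αLΔT = 12.4e-6 · 2110 · -92.4 = -2.418 mm.
The walls impose strain ε = −(-2.418)/2110 = 1.1458e-03; σ = Eε = 204000 · 1.1458e-03 = 233.7 MPa.

234 MPa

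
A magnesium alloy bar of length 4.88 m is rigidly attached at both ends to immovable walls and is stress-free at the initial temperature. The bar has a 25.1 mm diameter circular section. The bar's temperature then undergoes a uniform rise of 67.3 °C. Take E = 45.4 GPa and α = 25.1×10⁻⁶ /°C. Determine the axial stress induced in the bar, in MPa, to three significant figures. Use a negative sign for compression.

-76.7 MPa

Free thermal expansion αLΔT = 25.1e-6 · 4880 · 67.3 = 8.243 mm.
The walls impose strain ε = −(8.243)/4880 = -1.6892e-03; σ = Eε = 45400 · -1.6892e-03 = -76.69 MPa.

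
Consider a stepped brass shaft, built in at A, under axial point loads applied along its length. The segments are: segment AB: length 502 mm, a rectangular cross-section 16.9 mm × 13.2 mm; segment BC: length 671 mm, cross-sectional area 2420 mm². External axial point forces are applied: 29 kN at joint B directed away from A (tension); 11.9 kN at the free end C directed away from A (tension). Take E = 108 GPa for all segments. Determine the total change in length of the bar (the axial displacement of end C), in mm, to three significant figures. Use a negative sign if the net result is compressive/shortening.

Internal axial forces (sectioning from the free end, tension +): N_BC = 11.9 kN, N_AB = 40.9 kN.
A_AB = 223.1 mm².
δ_AB = 40900·502/(223.1·108000) = 0.8522 mm
δ_BC = 11900·671/(2420·108000) = 0.03055 mm
δ = Σδ_i = 0.8828 mm.

0.883 mm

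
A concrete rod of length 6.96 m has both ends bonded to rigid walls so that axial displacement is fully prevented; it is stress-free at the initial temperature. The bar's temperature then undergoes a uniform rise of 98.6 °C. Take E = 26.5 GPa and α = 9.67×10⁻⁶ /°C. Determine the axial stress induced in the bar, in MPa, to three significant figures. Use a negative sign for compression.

Free thermal expansion αLΔT = 9.67e-6 · 6960 · 98.6 = 6.636 mm.
The walls impose strain ε = −(6.636)/6960 = -9.5346e-04; σ = Eε = 26500 · -9.5346e-04 = -25.27 MPa.

-25.3 MPa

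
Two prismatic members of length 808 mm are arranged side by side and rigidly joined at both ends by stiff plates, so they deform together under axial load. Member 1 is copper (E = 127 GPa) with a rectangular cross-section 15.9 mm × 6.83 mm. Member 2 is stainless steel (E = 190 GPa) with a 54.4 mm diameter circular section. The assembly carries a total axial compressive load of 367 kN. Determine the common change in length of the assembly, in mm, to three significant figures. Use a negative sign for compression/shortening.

-0.651 mm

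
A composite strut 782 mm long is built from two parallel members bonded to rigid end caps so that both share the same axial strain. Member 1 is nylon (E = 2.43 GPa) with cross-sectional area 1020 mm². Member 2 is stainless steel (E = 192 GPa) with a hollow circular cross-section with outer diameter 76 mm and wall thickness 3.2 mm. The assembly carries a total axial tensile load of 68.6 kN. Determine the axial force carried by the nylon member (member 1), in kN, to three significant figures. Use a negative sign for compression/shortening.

1.19 kN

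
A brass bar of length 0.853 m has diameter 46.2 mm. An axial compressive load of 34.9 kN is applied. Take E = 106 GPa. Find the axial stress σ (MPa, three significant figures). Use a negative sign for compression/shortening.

-20.8 MPa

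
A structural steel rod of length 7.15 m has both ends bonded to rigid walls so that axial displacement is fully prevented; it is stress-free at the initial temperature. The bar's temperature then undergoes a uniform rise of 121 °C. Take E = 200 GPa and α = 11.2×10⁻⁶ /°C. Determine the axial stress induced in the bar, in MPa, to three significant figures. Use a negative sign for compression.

Free thermal expansion αLΔT = 11.2e-6 · 7150 · 121 = 9.69 mm.
The walls impose strain ε = −(9.69)/7150 = -1.3552e-03; σ = Eε = 200000 · -1.3552e-03 = -271 MPa.

-271 MPa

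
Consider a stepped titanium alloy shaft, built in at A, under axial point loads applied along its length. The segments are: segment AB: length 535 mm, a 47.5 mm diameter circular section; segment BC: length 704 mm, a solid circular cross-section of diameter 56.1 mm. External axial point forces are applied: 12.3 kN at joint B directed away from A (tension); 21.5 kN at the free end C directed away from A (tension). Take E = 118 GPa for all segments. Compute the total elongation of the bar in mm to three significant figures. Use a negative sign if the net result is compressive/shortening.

0.138 mm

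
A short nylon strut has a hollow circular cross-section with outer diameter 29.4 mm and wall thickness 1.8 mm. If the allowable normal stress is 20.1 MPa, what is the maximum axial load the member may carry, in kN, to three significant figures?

3.14 kN

A = 156.1 mm².
P_max = σ_allow · A = 20.1 · 156.1 = 3137 N = 3.137 kN.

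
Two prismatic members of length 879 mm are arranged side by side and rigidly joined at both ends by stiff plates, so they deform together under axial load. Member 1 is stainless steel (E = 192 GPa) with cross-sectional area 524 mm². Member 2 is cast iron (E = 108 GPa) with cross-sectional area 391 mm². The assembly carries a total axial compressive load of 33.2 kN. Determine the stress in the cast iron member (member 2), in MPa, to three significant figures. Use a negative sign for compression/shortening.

-25.1 MPa

Equal strain + equilibrium ⇒ each member carries load in proportion to AE: A₁E₁ = 100600000 N, A₂E₂ = 42230000 N, ΣAE = 142800000 N.
σ₂ = P·E₂/ΣAE = -33200·108000/142800000 = -25.1 MPa.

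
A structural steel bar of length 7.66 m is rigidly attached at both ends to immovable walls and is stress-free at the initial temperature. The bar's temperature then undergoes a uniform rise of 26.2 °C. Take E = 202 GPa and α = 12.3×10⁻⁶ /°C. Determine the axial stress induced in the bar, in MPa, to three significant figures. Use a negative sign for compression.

-65.1 MPa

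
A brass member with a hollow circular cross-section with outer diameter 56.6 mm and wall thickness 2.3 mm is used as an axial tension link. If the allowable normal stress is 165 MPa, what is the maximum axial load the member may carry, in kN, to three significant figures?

64.7 kN

A = 392.4 mm².
P_max = σ_allow · A = 165 · 392.4 = 64740 N = 64.74 kN.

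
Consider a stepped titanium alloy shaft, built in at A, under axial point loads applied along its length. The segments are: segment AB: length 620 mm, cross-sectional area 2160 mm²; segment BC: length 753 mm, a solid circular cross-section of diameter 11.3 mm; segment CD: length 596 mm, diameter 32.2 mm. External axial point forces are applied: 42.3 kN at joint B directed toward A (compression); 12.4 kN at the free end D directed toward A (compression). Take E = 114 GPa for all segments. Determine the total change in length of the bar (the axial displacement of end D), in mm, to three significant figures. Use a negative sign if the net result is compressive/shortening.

-1.03 mm

Internal axial forces (sectioning from the free end, tension +): N_CD = -12.4 kN, N_BC = -12.4 kN, N_AB = -54.7 kN.
A_BC = 100.3 mm².
A_CD = 814.3 mm².
δ_AB = -54700·620/(2160·114000) = -0.1377 mm
δ_BC = -12400·753/(100.3·114000) = -0.8167 mm
δ_CD = -12400·596/(814.3·114000) = -0.07961 mm
δ = Σδ_i = -1.034 mm.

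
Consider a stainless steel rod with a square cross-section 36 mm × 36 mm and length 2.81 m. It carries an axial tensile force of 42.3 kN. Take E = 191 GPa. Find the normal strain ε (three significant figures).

1.71e-04

A = 1296 mm².
σ = N/A = 32.64 MPa; ε = σ/E = 32.64/191000 = 1.709e-04.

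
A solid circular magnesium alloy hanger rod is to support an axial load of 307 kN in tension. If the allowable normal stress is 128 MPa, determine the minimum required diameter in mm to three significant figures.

55.3 mm

Required area A ≥ P/σ_allow = 307000/128 = 2398 mm².
For a solid circular section, d ≥ √(4A/π) = 55.26 mm.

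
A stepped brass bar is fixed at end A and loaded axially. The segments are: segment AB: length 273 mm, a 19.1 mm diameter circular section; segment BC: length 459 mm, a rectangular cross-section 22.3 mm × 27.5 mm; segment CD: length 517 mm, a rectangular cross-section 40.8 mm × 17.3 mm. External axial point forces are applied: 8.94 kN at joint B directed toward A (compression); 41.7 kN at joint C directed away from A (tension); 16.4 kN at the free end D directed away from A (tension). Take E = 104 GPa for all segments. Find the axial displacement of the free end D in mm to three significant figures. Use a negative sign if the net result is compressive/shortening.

Internal axial forces (sectioning from the free end, tension +): N_CD = 16.4 kN, N_BC = 58.1 kN, N_AB = 49.16 kN.
A_AB = 286.5 mm².
A_BC = 613.2 mm².
A_CD = 705.8 mm².
δ_AB = 49160·273/(286.5·104000) = 0.4504 mm
δ_BC = 58100·459/(613.2·104000) = 0.4181 mm
δ_CD = 16400·517/(705.8·104000) = 0.1155 mm
δ = Σδ_i = 0.984 mm.

0.984 mm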